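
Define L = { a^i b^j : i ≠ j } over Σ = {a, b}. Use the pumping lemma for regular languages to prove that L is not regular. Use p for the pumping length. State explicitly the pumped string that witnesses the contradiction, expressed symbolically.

a^{p+p!} b^{p+p!}

Toward a contradiction, assume L is regular with pumping length p.
Choose w = a^p b^{p+p!}. Since p ≠ p+p!, w ∈ L; and |w| ≥ p.
By the pumping lemma, w = xyz with |xy| ≤ p and |y| > 0.
Because |xy| ≤ p and w begins with p copies of a, we have y = a^k with 1 ≤ k ≤ p.
Since 1 ≤ k ≤ p, k divides p!; set t = 1 + p!/k. Then xy^t z has p + (p!/k)·k = p + p! copies of a. Now the a-count equals the b-count, so i ≠ j fails. So xy^t z = a^{p+p!} b^{p+p!} ∉ L.
Contradiction. Therefore L is not regular.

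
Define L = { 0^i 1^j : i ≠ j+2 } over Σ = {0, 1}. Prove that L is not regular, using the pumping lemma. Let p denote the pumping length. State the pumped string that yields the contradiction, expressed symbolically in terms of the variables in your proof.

Assume L is regular; let p be its pumping constant.
Choose w = 0^p 1^{p+p!-2}. Since p ≠ (p+p!-2)+2 = p+p!, w ∈ L; and |w| ≥ p.
By the pumping lemma, w = xyz with |xy| ≤ p and |y| ≥ 1.
Since the first p symbols of w are all 0's and |xy| ≤ p, y lies entirely in the leading 0-block: y = 0^k for some k with 1 ≤ k ≤ p.
Since 1 ≤ k ≤ p, k divides p!; set t = 1 + p!/k. Then xy^t z has p + (p!/k)·k = p + p! copies of 0. Now the 0-count is p+p! and (1-count)+2 = (p+p!-2)+2 = p+p!, so i ≠ j+2 fails. So xy^t z = 0^{p+p!} 1^{p+p!-2} ∉ L.
This contradicts the pumping lemma, so L is not regular.

0^{p+p!} 1^{p+p!-2}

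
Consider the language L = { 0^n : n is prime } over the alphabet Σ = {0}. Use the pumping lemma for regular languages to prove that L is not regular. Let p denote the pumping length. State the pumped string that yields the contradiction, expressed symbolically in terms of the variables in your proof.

Assume L is regular. Let p be the pumping length given by the pumping lemma.
Let q be a prime with q ≥ p+2 (infinitely many primes exist), and take w = 0^q ∈ L with |w| = q ≥ p.
By the pumping lemma, w = xyz with |xy| ≤ p and |y| ≥ 1.
Then y = 0^k for some k with 1 ≤ k ≤ p.
Since 1 ≤ k ≤ p, |xz| = q-k. Pump with i = q+1: |xy^{q+1}z| = (q-k)+(q+1)k = q+qk = q(1+k), which is composite (both factors ≥ 2). So xy^{q+1}z = 0^{q(1+k)} ∉ L.
Contradiction. Therefore L is not regular.

0^{q(1+k)}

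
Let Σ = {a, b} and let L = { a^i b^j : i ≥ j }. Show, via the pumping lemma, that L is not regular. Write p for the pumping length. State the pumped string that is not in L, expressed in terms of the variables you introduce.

a^{p-k} b^p

Assume L is regular. Let p be the pumping length given by the pumping lemma.
Choose w = a^p b^p ∈ L, with |w| = 2p ≥ p.
The pumping lemma gives a decomposition w = xyz where |xy| ≤ p and y is nonempty.
Because |xy| ≤ p and w begins with p copies of a, we have y = a^k with 1 ≤ k ≤ p.
Consider xy^0z = xz = a^{p-k} b^p. Since k ≥ 1, the a-count p-k is less than p, so i ≥ j fails; thus xz ∉ L.
This is a contradiction; hence L is not regular.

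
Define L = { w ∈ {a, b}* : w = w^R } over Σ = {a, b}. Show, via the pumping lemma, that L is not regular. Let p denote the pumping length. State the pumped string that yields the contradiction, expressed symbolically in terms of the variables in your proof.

a^{p+k} b a^p

Toward a contradiction, assume L is regular with pumping length p.
Take w = a^p b a^p, a palindrome of length 2p+1 ≥ p.
Write w = xyz as guaranteed by the lemma, with |xy| ≤ p and |y| ≥ 1.
Because |xy| ≤ p and w begins with p copies of a, we have y = a^k with 1 ≤ k ≤ p.
Pump with i = 2: xy^2z = a^{p+k} b a^p. Its reverse is a^p b a^{p+k}, which differs from xy^2z since k ≥ 1. So xy^2z is not a palindrome and xy^2z ∉ L.
This contradicts the pumping lemma, so L is not regular.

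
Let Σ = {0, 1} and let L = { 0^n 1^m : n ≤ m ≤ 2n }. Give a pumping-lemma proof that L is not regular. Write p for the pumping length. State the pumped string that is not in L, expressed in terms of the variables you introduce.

Assume L is regular; let p be its pumping constant.
Take w = 0^p 1^p ∈ L (since p ≤ p ≤ 2p), with |w| = 2p ≥ p.
By the pumping lemma, w = xyz with |xy| ≤ p and y is nonempty.
Because |xy| ≤ p and w begins with p copies of 0, we have y = 0^k with 1 ≤ k ≤ p.
Pump with i = 2: xy^2z = 0^{p+k} 1^p. Now n = p+k > p = m, so the condition n ≤ m fails. Thus xy^2z ∉ L.
This contradicts the pumping lemma, so L is not regular.

0^{p+k} 1^p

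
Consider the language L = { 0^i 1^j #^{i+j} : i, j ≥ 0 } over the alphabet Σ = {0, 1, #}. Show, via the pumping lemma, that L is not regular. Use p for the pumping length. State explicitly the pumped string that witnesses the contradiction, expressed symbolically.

Toward a contradiction, assume L is regular with pumping length p.
Take w = 0^p 1^p #^{2p} ∈ L (with i=j=p, i+j=2p), |w| = 4p ≥ p.
The pumping lemma gives a decomposition w = xyz where |xy| ≤ p and |y| > 0.
The first p characters of w are 0's, so xy (and hence y) consists only of 0's. Write y = 0^k, 1 ≤ k ≤ p.
Consider xy^2z = 0^{p+k} 1^p #^{2p}. Now the 0- and 1-counts sum to 2p+k, but the #-count is 2p ≠ 2p+k. So xy^2z ∉ L.
Contradiction. Therefore L is not regular.

0^{p+k} 1^p #^{2p}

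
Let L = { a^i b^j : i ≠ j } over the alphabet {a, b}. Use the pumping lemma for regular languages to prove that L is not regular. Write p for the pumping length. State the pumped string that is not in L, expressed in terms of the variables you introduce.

Assume L is regular. Let p be the pumping length given by the pumping lemma.
Choose w = a^p b^{p+p!}. Since p ≠ p+p!, w ∈ L; and |w| ≥ p.
Write w = xyz as guaranteed by the lemma, with |xy| ≤ p and |y| > 0.
The first p characters of w are a's, so xy (and hence y) consists only of a's. Write y = a^k, 1 ≤ k ≤ p.
Since 1 ≤ k ≤ p, k divides p!; set t = 1 + p!/k. Then xy^t z has p + (p!/k)·k = p + p! copies of a. Now the a-count equals the b-count, so i ≠ j fails. So xy^t z = a^{p+p!} b^{p+p!} ∉ L.
This is a contradiction; hence L is not regular.

a^{p+p!} b^{p+p!}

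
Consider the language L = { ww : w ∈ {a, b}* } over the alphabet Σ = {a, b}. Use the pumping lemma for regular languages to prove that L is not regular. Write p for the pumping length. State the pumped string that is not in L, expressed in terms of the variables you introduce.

a^{p+k} b^p a^p b^p

Assume L is regular. Let p be the pumping length given by the pumping lemma.
Take w = a^p b^p a^p b^p = uu where u = a^pb^p; then w ∈ L and |w| = 4p ≥ p.
Write w = xyz as guaranteed by the lemma, with |xy| ≤ p and |y| ≥ 1.
The first p characters of w are a's, so xy (and hence y) consists only of a's. Write y = a^k, 1 ≤ k ≤ p.
Pump with i = 2: xy^2z = a^{p+k} b^p a^p b^p, of length 4p+k. Suppose this equals vv. The string starts with a and ends with b, so v does too; thus the boundary between the two copies of v is a b→a transition. There is exactly one such transition, at position 2p+k, so |v| = 2p+k and |vv| = 4p+2k ≠ 4p+k since k ≥ 1. So xy^2z ∉ L.
This contradicts the pumping lemma, so L is not regular.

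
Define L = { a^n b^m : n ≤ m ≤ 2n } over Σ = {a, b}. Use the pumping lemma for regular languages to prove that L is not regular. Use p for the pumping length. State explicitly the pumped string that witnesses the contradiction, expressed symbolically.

Toward a contradiction, assume L is regular with pumping length p.
Take w = a^p b^p ∈ L (since p ≤ p ≤ 2p), with |w| = 2p ≥ p.
By the pumping lemma, w = xyz with |xy| ≤ p and |y| ≥ 1.
The first p characters of w are a's, so xy (and hence y) consists only of a's. Write y = a^k, 1 ≤ k ≤ p.
Pump with i = 2: xy^2z = a^{p+k} b^p. Now n = p+k > p = m, so the condition n ≤ m fails. Thus xy^2z ∉ L.
This contradicts the pumping lemma, so L is not regular.

a^{p+k} b^p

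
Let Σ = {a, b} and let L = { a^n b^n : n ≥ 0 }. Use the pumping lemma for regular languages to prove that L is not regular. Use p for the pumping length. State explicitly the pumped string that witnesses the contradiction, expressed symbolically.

a^{p+k} b^p

Assume L is regular. Let p be the pumping length given by the pumping lemma.
Choose w = a^p b^p, which is in L with |w| = 2p ≥ p.
By the pumping lemma, w = xyz with |xy| ≤ p and y is nonempty.
The first p characters of w are a's, so xy (and hence y) consists only of a's. Write y = a^k, 1 ≤ k ≤ p.
Pump with i = 2: xy^2z = a^{p+k} b^p. For this to lie in L we would need p = p+k, which forces k = 0. But k ≥ 1, so xy^2z ∉ L.
Contradiction. Therefore L is not regular.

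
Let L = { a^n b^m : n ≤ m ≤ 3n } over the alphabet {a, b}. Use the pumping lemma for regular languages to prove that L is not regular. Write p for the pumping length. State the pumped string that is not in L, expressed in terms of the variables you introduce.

a^{p+k} b^p

Toward a contradiction, assume L is regular with pumping length p.
Take w = a^p b^p ∈ L (since p ≤ p ≤ 3p), with |w| = 2p ≥ p.
By the pumping lemma, w = xyz with |xy| ≤ p and y is nonempty.
Since the first p symbols of w are all a's and |xy| ≤ p, y lies entirely in the leading a-block: y = a^k for some k with 1 ≤ k ≤ p.
Pump with i = 2: xy^2z = a^{p+k} b^p. Now n = p+k > p = m, so the condition n ≤ m fails. Thus xy^2z ∉ L.
Contradiction. Therefore L is not regular.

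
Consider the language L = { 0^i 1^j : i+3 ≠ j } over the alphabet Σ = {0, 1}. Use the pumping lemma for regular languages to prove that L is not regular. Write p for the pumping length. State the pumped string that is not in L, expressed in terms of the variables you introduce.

Toward a contradiction, assume L is regular with pumping length p.
Choose w = 0^p 1^{p+p!+3}. Since p ≠ (p+p!+3)-3 = p+p!, w ∈ L; and |w| ≥ p.
The pumping lemma gives a decomposition w = xyz where |xy| ≤ p and y is nonempty.
Since the first p symbols of w are all 0's and |xy| ≤ p, y lies entirely in the leading 0-block: y = 0^k for some k with 1 ≤ k ≤ p.
Since 1 ≤ k ≤ p, k divides p!; set t = 1 + p!/k. Then xy^t z has p + (p!/k)·k = p + p! copies of 0. Now the 0-count is p+p! and (1-count)-3 = (p+p!+3)-3 = p+p!, so i+3 ≠ j fails. So xy^t z = 0^{p+p!} 1^{p+p!+3} ∉ L.
This contradicts the pumping lemma, so L is not regular.

0^{p+p!} 1^{p+p!+3}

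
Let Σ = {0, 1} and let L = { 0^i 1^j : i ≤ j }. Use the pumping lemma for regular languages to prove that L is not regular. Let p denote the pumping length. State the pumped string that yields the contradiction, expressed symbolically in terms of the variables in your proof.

Toward a contradiction, assume L is regular with pumping length p.
Choose w = 0^p 1^p ∈ L, with |w| = 2p ≥ p.
By the pumping lemma, w = xyz with |xy| ≤ p and |y| > 0.
Since the first p symbols of w are all 0's and |xy| ≤ p, y lies entirely in the leading 0-block: y = 0^k for some k with 1 ≤ k ≤ p.
Consider xy^2z = 0^{p+k} 1^p. Since k ≥ 1, the 0-count p+k exceeds the 1-count p, so i ≤ j fails; thus xy^2z ∉ L.
This contradicts the pumping lemma, so L is not regular.

0^{p+k} 1^p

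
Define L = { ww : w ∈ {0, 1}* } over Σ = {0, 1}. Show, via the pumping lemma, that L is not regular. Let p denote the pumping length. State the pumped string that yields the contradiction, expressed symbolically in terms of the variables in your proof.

Assume L is regular; let p be its pumping constant.
Take w = 0^p 1^p 0^p 1^p = uu where u = 0^p1^p; then w ∈ L and |w| = 4p ≥ p.
Write w = xyz as guaranteed by the lemma, with |xy| ≤ p and |y| > 0.
Because |xy| ≤ p and w begins with p copies of 0, we have y = 0^k with 1 ≤ k ≤ p.
Pump with i = 2: xy^2z = 0^{p+k} 1^p 0^p 1^p, of length 4p+k. Suppose this equals vv. The string starts with 0 and ends with 1, so v does too; thus the boundary between the two copies of v is a 1→0 transition. There is exactly one such transition, at position 2p+k, so |v| = 2p+k and |vv| = 4p+2k ≠ 4p+k since k ≥ 1. So xy^2z ∉ L.
This is a contradiction; hence L is not regular.

0^{p+k} 1^p 0^p 1^p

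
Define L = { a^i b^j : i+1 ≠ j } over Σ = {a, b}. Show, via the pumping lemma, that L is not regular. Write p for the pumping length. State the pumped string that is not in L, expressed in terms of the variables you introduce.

Toward a contradiction, assume L is regular with pumping length p.
Choose w = a^p b^{p+p!+1}. Since p ≠ (p+p!+1)-1 = p+p!, w ∈ L; and |w| ≥ p.
The pumping lemma gives a decomposition w = xyz where |xy| ≤ p and |y| ≥ 1.
The first p characters of w are a's, so xy (and hence y) consists only of a's. Write y = a^k, 1 ≤ k ≤ p.
Since 1 ≤ k ≤ p, k divides p!; set t = 1 + p!/k. Then xy^t z has p + (p!/k)·k = p + p! copies of a. Now the a-count is p+p! and (b-count)-1 = (p+p!+1)-1 = p+p!, so i+1 ≠ j fails. So xy^t z = a^{p+p!} b^{p+p!+1} ∉ L.
Contradiction. Therefore L is not regular.

a^{p+p!} b^{p+p!+1}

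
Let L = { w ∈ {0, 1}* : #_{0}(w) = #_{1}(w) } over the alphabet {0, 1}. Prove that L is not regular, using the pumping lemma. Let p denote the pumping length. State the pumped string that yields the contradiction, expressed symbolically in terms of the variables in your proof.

Assume L is regular. Let p be the pumping length given by the pumping lemma.
Choose w = 0^p 1^p ∈ L with |w| = 2p ≥ p.
By the pumping lemma, w = xyz with |xy| ≤ p and |y| > 0.
The first p characters of w are 0's, so xy (and hence y) consists only of 0's. Write y = 0^k, 1 ≤ k ≤ p.
Pump with i = 2: xy^2z = 0^{p+k} 1^p has p+k occurrences of 0 but only p of 1. Since k ≥ 1 the counts differ, so xy^2z ∉ L.
This contradicts the pumping lemma, so L is not regular.

0^{p+k} 1^p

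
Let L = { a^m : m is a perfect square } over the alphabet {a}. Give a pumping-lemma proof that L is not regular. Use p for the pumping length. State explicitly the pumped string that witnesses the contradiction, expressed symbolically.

a^{p²+k}

Toward a contradiction, assume L is regular with pumping length p.
Take w = a^{p²} ∈ L with |w| = p² ≥ p.
The pumping lemma gives a decomposition w = xyz where |xy| ≤ p and y is nonempty.
Then y = a^k for some k with 1 ≤ k ≤ p.
Pump with i = 2: xy^2z = a^{p²+k}. Since 1 ≤ k ≤ p, p² < p²+k ≤ p²+p < (p+1)², so p²+k lies strictly between consecutive squares and is not a perfect square. So xy^2z ∉ L.
This contradicts the pumping lemma, so L is not regular.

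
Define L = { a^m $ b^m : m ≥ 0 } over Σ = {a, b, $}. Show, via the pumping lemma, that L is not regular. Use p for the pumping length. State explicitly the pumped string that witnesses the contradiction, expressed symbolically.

Assume L is regular. Let p be the pumping length given by the pumping lemma.
Take w = a^p $ b^p ∈ L with |w| = 2p+1 ≥ p.
Write w = xyz as guaranteed by the lemma, with |xy| ≤ p and |y| ≥ 1.
Because |xy| ≤ p and w begins with p copies of a, we have y = a^k with 1 ≤ k ≤ p.
Pump with i = 2: xy^2z = a^{p+k} $ b^p, which would require p+k = p. But k ≥ 1, so xy^2z ∉ L.
This contradicts the pumping lemma, so L is not regular.

a^{p+k} $ b^p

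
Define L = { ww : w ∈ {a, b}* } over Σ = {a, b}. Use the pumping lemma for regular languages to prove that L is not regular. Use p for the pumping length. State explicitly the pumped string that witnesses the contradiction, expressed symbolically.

Assume L is regular; let p be its pumping constant.
Take w = a^p b^p a^p b^p = uu where u = a^pb^p; then w ∈ L and |w| = 4p ≥ p.
Write w = xyz as guaranteed by the lemma, with |xy| ≤ p and |y| ≥ 1.
The first p characters of w are a's, so xy (and hence y) consists only of a's. Write y = a^k, 1 ≤ k ≤ p.
Pump with i = 2: xy^2z = a^{p+k} b^p a^p b^p, of length 4p+k. Suppose this equals vv. The string starts with a and ends with b, so v does too; thus the boundary between the two copies of v is a b→a transition. There is exactly one such transition, at position 2p+k, so |v| = 2p+k and |vv| = 4p+2k ≠ 4p+k since k ≥ 1. So xy^2z ∉ L.
This is a contradiction; hence L is not regular.

a^{p+k} b^p a^p b^p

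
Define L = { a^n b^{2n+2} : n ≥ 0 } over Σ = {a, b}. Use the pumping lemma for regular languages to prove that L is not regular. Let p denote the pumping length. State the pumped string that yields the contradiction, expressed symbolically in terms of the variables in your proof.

Toward a contradiction, assume L is regular with pumping length p.
Choose w = a^p b^{2p+2}, which is in L with |w| = 3p+2 ≥ p.
Write w = xyz as guaranteed by the lemma, with |xy| ≤ p and y is nonempty.
Because |xy| ≤ p and w begins with p copies of a, we have y = a^k with 1 ≤ k ≤ p.
Pump with i = 2: xy^2z = a^{p+k} b^{2p+2}. For this to lie in L we would need 2p+2 = 2(p+k)+2, which forces k = 0. But k ≥ 1, so xy^2z ∉ L.
Contradiction. Therefore L is not regular.

a^{p+k} b^{2p+2}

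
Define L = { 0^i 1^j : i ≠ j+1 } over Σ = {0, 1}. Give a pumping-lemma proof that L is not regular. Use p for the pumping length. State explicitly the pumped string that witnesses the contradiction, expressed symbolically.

Toward a contradiction, assume L is regular with pumping length p.
Choose w = 0^p 1^{p+p!-1}. Since p ≠ (p+p!-1)+1 = p+p!, w ∈ L; and |w| ≥ p.
The pumping lemma gives a decomposition w = xyz where |xy| ≤ p and y is nonempty.
Because |xy| ≤ p and w begins with p copies of 0, we have y = 0^k with 1 ≤ k ≤ p.
Since 1 ≤ k ≤ p, k divides p!; set t = 1 + p!/k. Then xy^t z has p + (p!/k)·k = p + p! copies of 0. Now the 0-count is p+p! and (1-count)+1 = (p+p!-1)+1 = p+p!, so i ≠ j+1 fails. So xy^t z = 0^{p+p!} 1^{p+p!-1} ∉ L.
Contradiction. Therefore L is not regular.

0^{p+p!} 1^{p+p!-1}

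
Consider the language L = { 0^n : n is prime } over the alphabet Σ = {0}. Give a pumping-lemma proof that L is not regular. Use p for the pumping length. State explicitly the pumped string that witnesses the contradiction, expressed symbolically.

0^{q(1+k)}

Toward a contradiction, assume L is regular with pumping length p.
Let q be a prime with q ≥ p+2 (infinitely many primes exist), and take w = 0^q ∈ L with |w| = q ≥ p.
The pumping lemma gives a decomposition w = xyz where |xy| ≤ p and |y| ≥ 1.
Then y = 0^k for some k with 1 ≤ k ≤ p.
Since 1 ≤ k ≤ p, |xz| = q-k. Pump with i = q+1: |xy^{q+1}z| = (q-k)+(q+1)k = q+qk = q(1+k), which is composite (both factors ≥ 2). So xy^{q+1}z = 0^{q(1+k)} ∉ L.
This is a contradiction; hence L is not regular.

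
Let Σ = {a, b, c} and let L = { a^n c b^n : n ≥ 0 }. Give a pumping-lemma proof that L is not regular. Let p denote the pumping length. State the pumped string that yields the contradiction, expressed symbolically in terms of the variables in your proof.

a^{p+k} c b^p

Assume L is regular. Let p be the pumping length given by the pumping lemma.
Take w = a^p c b^p ∈ L with |w| = 2p+1 ≥ p.
Write w = xyz as guaranteed by the lemma, with |xy| ≤ p and |y| > 0.
Since the first p symbols of w are all a's and |xy| ≤ p, y lies entirely in the leading a-block: y = a^k for some k with 1 ≤ k ≤ p.
Pump with i = 2: xy^2z = a^{p+k} c b^p, which would require p+k = p. But k ≥ 1, so xy^2z ∉ L.
This contradicts the pumping lemma, so L is not regular.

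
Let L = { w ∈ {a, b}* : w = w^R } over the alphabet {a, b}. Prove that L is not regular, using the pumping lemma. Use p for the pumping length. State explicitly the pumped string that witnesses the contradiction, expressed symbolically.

Toward a contradiction, assume L is regular with pumping length p.
Take w = a^p b a^p, a palindrome of length 2p+1 ≥ p.
The pumping lemma gives a decomposition w = xyz where |xy| ≤ p and |y| > 0.
The first p characters of w are a's, so xy (and hence y) consists only of a's. Write y = a^k, 1 ≤ k ≤ p.
Pump with i = 2: xy^2z = a^{p+k} b a^p. Its reverse is a^p b a^{p+k}, which differs from xy^2z since k ≥ 1. So xy^2z is not a palindrome and xy^2z ∉ L.
This contradicts the pumping lemma, so L is not regular.

a^{p+k} b a^p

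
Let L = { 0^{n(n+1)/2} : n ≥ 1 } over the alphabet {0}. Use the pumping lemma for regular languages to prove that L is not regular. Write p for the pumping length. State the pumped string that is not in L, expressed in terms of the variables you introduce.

Assume L is regular. Let p be the pumping length given by the pumping lemma.
Take w = 0^{p(p+1)/2} ∈ L with |w| = p(p+1)/2 ≥ p.
The pumping lemma gives a decomposition w = xyz where |xy| ≤ p and |y| > 0.
Then y = 0^k for some k with 1 ≤ k ≤ p.
Pump with i = 2: xy^2z = 0^{p(p+1)/2+k}. Since 1 ≤ k ≤ p, p(p+1)/2 < p(p+1)/2+k ≤ p(p+1)/2+p < (p+1)(p+2)/2, so p(p+1)/2+k is strictly between consecutive triangular numbers. So xy^2z ∉ L.
This contradicts the pumping lemma, so L is not regular.

0^{p(p+1)/2+k}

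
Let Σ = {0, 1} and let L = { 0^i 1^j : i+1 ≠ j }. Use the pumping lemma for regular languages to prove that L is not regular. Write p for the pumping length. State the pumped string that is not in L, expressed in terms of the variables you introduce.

0^{p+p!} 1^{p+p!+1}

Toward a contradiction, assume L is regular with pumping length p.
Choose w = 0^p 1^{p+p!+1}. Since p ≠ (p+p!+1)-1 = p+p!, w ∈ L; and |w| ≥ p.
Write w = xyz as guaranteed by the lemma, with |xy| ≤ p and y is nonempty.
The first p characters of w are 0's, so xy (and hence y) consists only of 0's. Write y = 0^k, 1 ≤ k ≤ p.
Since 1 ≤ k ≤ p, k divides p!; set t = 1 + p!/k. Then xy^t z has p + (p!/k)·k = p + p! copies of 0. Now the 0-count is p+p! and (1-count)-1 = (p+p!+1)-1 = p+p!, so i+1 ≠ j fails. So xy^t z = 0^{p+p!} 1^{p+p!+1} ∉ L.
This contradicts the pumping lemma, so L is not regular.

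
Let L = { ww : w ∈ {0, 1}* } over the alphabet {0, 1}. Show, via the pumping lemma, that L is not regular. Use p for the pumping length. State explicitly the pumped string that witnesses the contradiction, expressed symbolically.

0^{p+k} 1^p 0^p 1^p

Assume L is regular; let p be its pumping constant.
Take w = 0^p 1^p 0^p 1^p = uu where u = 0^p1^p; then w ∈ L and |w| = 4p ≥ p.
The pumping lemma gives a decomposition w = xyz where |xy| ≤ p and y is nonempty.
The first p characters of w are 0's, so xy (and hence y) consists only of 0's. Write y = 0^k, 1 ≤ k ≤ p.
Pump with i = 2: xy^2z = 0^{p+k} 1^p 0^p 1^p, of length 4p+k. Suppose this equals vv. The string starts with 0 and ends with 1, so v does too; thus the boundary between the two copies of v is a 1→0 transition. There is exactly one such transition, at position 2p+k, so |v| = 2p+k and |vv| = 4p+2k ≠ 4p+k since k ≥ 1. So xy^2z ∉ L.
This contradicts the pumping lemma, so L is not regular.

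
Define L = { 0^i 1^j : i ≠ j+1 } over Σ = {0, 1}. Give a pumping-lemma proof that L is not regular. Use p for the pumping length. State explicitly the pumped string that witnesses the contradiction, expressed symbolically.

0^{p+p!} 1^{p+p!-1}

Toward a contradiction, assume L is regular with pumping length p.
Choose w = 0^p 1^{p+p!-1}. Since p ≠ (p+p!-1)+1 = p+p!, w ∈ L; and |w| ≥ p.
The pumping lemma gives a decomposition w = xyz where |xy| ≤ p and |y| ≥ 1.
Since the first p symbols of w are all 0's and |xy| ≤ p, y lies entirely in the leading 0-block: y = 0^k for some k with 1 ≤ k ≤ p.
Since 1 ≤ k ≤ p, k divides p!; set t = 1 + p!/k. Then xy^t z has p + (p!/k)·k = p + p! copies of 0. Now the 0-count is p+p! and (1-count)+1 = (p+p!-1)+1 = p+p!, so i ≠ j+1 fails. So xy^t z = 0^{p+p!} 1^{p+p!-1} ∉ L.
This contradicts the pumping lemma, so L is not regular.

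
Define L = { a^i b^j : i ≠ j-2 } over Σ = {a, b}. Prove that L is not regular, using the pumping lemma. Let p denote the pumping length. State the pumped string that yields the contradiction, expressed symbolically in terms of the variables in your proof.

a^{p+p!} b^{p+p!+2}

Assume L is regular; let p be its pumping constant.
Choose w = a^p b^{p+p!+2}. Since p ≠ (p+p!+2)-2 = p+p!, w ∈ L; and |w| ≥ p.
The pumping lemma gives a decomposition w = xyz where |xy| ≤ p and |y| ≥ 1.
The first p characters of w are a's, so xy (and hence y) consists only of a's. Write y = a^k, 1 ≤ k ≤ p.
Since 1 ≤ k ≤ p, k divides p!; set t = 1 + p!/k. Then xy^t z has p + (p!/k)·k = p + p! copies of a. Now the a-count is p+p! and (b-count)-2 = (p+p!+2)-2 = p+p!, so i ≠ j-2 fails. So xy^t z = a^{p+p!} b^{p+p!+2} ∉ L.
This is a contradiction; hence L is not regular.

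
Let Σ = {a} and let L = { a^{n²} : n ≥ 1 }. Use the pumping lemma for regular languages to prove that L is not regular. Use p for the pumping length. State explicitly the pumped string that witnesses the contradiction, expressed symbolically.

a^{p²+k}

Suppose for contradiction that L is regular, and let p be the pumping length.
Take w = a^{p²} ∈ L with |w| = p² ≥ p.
Write w = xyz as guaranteed by the lemma, with |xy| ≤ p and |y| > 0.
Then y = a^k for some k with 1 ≤ k ≤ p.
Pump with i = 2: xy^2z = a^{p²+k}. Since 1 ≤ k ≤ p, p² < p²+k ≤ p²+p < (p+1)², so p²+k lies strictly between consecutive squares and is not a perfect square. So xy^2z ∉ L.
Contradiction. Therefore L is not regular.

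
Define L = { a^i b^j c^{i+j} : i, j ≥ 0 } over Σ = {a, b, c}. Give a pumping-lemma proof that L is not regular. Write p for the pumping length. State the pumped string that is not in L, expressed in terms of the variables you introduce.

Suppose for contradiction that L is regular, and let p be the pumping length.
Take w = a^p b^p c^{2p} ∈ L (with i=j=p, i+j=2p), |w| = 4p ≥ p.
By the pumping lemma, w = xyz with |xy| ≤ p and |y| ≥ 1.
Because |xy| ≤ p and w begins with p copies of a, we have y = a^k with 1 ≤ k ≤ p.
Consider xy^2z = a^{p+k} b^p c^{2p}. Now the a- and b-counts sum to 2p+k, but the c-count is 2p ≠ 2p+k. So xy^2z ∉ L.
Contradiction. Therefore L is not regular.

a^{p+k} b^p c^{2p}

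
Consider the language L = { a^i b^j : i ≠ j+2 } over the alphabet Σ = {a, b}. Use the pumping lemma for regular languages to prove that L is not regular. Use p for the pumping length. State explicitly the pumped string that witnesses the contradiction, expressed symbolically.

Suppose for contradiction that L is regular, and let p be the pumping length.
Choose w = a^p b^{p+p!-2}. Since p ≠ (p+p!-2)+2 = p+p!, w ∈ L; and |w| ≥ p.
By the pumping lemma, w = xyz with |xy| ≤ p and y is nonempty.
The first p characters of w are a's, so xy (and hence y) consists only of a's. Write y = a^k, 1 ≤ k ≤ p.
Since 1 ≤ k ≤ p, k divides p!; set t = 1 + p!/k. Then xy^t z has p + (p!/k)·k = p + p! copies of a. Now the a-count is p+p! and (b-count)+2 = (p+p!-2)+2 = p+p!, so i ≠ j+2 fails. So xy^t z = a^{p+p!} b^{p+p!-2} ∉ L.
Contradiction. Therefore L is not regular.

a^{p+p!} b^{p+p!-2}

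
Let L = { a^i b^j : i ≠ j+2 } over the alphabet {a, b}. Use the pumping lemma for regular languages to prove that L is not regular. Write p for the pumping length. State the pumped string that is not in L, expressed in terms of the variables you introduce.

a^{p+p!} b^{p+p!-2}

Suppose for contradiction that L is regular, and let p be the pumping length.
Choose w = a^p b^{p+p!-2}. Since p ≠ (p+p!-2)+2 = p+p!, w ∈ L; and |w| ≥ p.
Write w = xyz as guaranteed by the lemma, with |xy| ≤ p and y is nonempty.
Since the first p symbols of w are all a's and |xy| ≤ p, y lies entirely in the leading a-block: y = a^k for some k with 1 ≤ k ≤ p.
Since 1 ≤ k ≤ p, k divides p!; set t = 1 + p!/k. Then xy^t z has p + (p!/k)·k = p + p! copies of a. Now the a-count is p+p! and (b-count)+2 = (p+p!-2)+2 = p+p!, so i ≠ j+2 fails. So xy^t z = a^{p+p!} b^{p+p!-2} ∉ L.
This is a contradiction; hence L is not regular.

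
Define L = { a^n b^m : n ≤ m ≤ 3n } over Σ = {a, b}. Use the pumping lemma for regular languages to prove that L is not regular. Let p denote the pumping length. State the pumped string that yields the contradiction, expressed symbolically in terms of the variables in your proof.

Assume L is regular. Let p be the pumping length given by the pumping lemma.
Take w = a^p b^p ∈ L (since p ≤ p ≤ 3p), with |w| = 2p ≥ p.
Write w = xyz as guaranteed by the lemma, with |xy| ≤ p and |y| > 0.
Because |xy| ≤ p and w begins with p copies of a, we have y = a^k with 1 ≤ k ≤ p.
Pump with i = 2: xy^2z = a^{p+k} b^p. Now n = p+k > p = m, so the condition n ≤ m fails. Thus xy^2z ∉ L.
This is a contradiction; hence L is not regular.

a^{p+k} b^p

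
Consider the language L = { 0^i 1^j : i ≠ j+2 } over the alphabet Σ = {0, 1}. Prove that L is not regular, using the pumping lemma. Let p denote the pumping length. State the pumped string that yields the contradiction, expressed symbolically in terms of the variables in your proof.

Assume L is regular. Let p be the pumping length given by the pumping lemma.
Choose w = 0^p 1^{p+p!-2}. Since p ≠ (p+p!-2)+2 = p+p!, w ∈ L; and |w| ≥ p.
Write w = xyz as guaranteed by the lemma, with |xy| ≤ p and y is nonempty.
Since the first p symbols of w are all 0's and |xy| ≤ p, y lies entirely in the leading 0-block: y = 0^k for some k with 1 ≤ k ≤ p.
Since 1 ≤ k ≤ p, k divides p!; set t = 1 + p!/k. Then xy^t z has p + (p!/k)·k = p + p! copies of 0. Now the 0-count is p+p! and (1-count)+2 = (p+p!-2)+2 = p+p!, so i ≠ j+2 fails. So xy^t z = 0^{p+p!} 1^{p+p!-2} ∉ L.
Contradiction. Therefore L is not regular.

0^{p+p!} 1^{p+p!-2}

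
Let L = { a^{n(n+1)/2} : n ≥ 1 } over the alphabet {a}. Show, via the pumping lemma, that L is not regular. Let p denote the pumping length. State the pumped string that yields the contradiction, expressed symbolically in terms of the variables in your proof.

Toward a contradiction, assume L is regular with pumping length p.
Take w = a^{p(p+1)/2} ∈ L with |w| = p(p+1)/2 ≥ p.
Write w = xyz as guaranteed by the lemma, with |xy| ≤ p and |y| ≥ 1.
Then y = a^k for some k with 1 ≤ k ≤ p.
Pump with i = 2: xy^2z = a^{p(p+1)/2+k}. Since 1 ≤ k ≤ p, p(p+1)/2 < p(p+1)/2+k ≤ p(p+1)/2+p < (p+1)(p+2)/2, so p(p+1)/2+k is strictly between consecutive triangular numbers. So xy^2z ∉ L.
This contradicts the pumping lemma, so L is not regular.

a^{p(p+1)/2+k}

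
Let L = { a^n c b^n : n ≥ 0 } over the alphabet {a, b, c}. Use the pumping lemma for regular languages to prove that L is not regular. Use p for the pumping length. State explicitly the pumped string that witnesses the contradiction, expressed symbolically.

Suppose for contradiction that L is regular, and let p be the pumping length.
Take w = a^p c b^p ∈ L with |w| = 2p+1 ≥ p.
The pumping lemma gives a decomposition w = xyz where |xy| ≤ p and |y| > 0.
Since the first p symbols of w are all a's and |xy| ≤ p, y lies entirely in the leading a-block: y = a^k for some k with 1 ≤ k ≤ p.
Pump with i = 2: xy^2z = a^{p+k} c b^p, which would require p+k = p. But k ≥ 1, so xy^2z ∉ L.
Contradiction. Therefore L is not regular.

a^{p+k} c b^p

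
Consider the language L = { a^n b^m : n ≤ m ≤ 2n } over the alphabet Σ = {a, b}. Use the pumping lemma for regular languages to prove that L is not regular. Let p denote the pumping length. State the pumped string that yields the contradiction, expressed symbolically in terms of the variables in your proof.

Assume L is regular. Let p be the pumping length given by the pumping lemma.
Take w = a^p b^p ∈ L (since p ≤ p ≤ 2p), with |w| = 2p ≥ p.
By the pumping lemma, w = xyz with |xy| ≤ p and y is nonempty.
The first p characters of w are a's, so xy (and hence y) consists only of a's. Write y = a^k, 1 ≤ k ≤ p.
Pump with i = 2: xy^2z = a^{p+k} b^p. Now n = p+k > p = m, so the condition n ≤ m fails. Thus xy^2z ∉ L.
Contradiction. Therefore L is not regular.

a^{p+k} b^p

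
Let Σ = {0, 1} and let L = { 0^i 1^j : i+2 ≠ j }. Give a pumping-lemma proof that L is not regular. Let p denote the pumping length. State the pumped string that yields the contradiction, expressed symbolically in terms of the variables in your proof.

0^{p+p!} 1^{p+p!+2}

Assume L is regular. Let p be the pumping length given by the pumping lemma.
Choose w = 0^p 1^{p+p!+2}. Since p ≠ (p+p!+2)-2 = p+p!, w ∈ L; and |w| ≥ p.
The pumping lemma gives a decomposition w = xyz where |xy| ≤ p and |y| ≥ 1.
Because |xy| ≤ p and w begins with p copies of 0, we have y = 0^k with 1 ≤ k ≤ p.
Since 1 ≤ k ≤ p, k divides p!; set t = 1 + p!/k. Then xy^t z has p + (p!/k)·k = p + p! copies of 0. Now the 0-count is p+p! and (1-count)-2 = (p+p!+2)-2 = p+p!, so i+2 ≠ j fails. So xy^t z = 0^{p+p!} 1^{p+p!+2} ∉ L.
This is a contradiction; hence L is not regular.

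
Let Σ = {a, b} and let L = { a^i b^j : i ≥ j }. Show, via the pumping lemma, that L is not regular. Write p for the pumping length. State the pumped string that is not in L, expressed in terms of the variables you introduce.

Toward a contradiction, assume L is regular with pumping length p.
Choose w = a^p b^p ∈ L, with |w| = 2p ≥ p.
The pumping lemma gives a decomposition w = xyz where |xy| ≤ p and |y| ≥ 1.
Because |xy| ≤ p and w begins with p copies of a, we have y = a^k with 1 ≤ k ≤ p.
Consider xy^0z = xz = a^{p-k} b^p. Since k ≥ 1, the a-count p-k is less than p, so i ≥ j fails; thus xz ∉ L.
This contradicts the pumping lemma, so L is not regular.

a^{p-k} b^p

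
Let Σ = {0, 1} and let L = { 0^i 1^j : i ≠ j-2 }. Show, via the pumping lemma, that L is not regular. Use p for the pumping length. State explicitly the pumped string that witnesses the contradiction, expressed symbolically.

Assume L is regular; let p be its pumping constant.
Choose w = 0^p 1^{p+p!+2}. Since p ≠ (p+p!+2)-2 = p+p!, w ∈ L; and |w| ≥ p.
By the pumping lemma, w = xyz with |xy| ≤ p and y is nonempty.
Because |xy| ≤ p and w begins with p copies of 0, we have y = 0^k with 1 ≤ k ≤ p.
Since 1 ≤ k ≤ p, k divides p!; set t = 1 + p!/k. Then xy^t z has p + (p!/k)·k = p + p! copies of 0. Now the 0-count is p+p! and (1-count)-2 = (p+p!+2)-2 = p+p!, so i ≠ j-2 fails. So xy^t z = 0^{p+p!} 1^{p+p!+2} ∉ L.
This contradicts the pumping lemma, so L is not regular.

0^{p+p!} 1^{p+p!+2}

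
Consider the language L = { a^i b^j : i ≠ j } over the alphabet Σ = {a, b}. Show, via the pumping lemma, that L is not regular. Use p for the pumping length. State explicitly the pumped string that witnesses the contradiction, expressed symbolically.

a^{p+p!} b^{p+p!}

Assume L is regular. Let p be the pumping length given by the pumping lemma.
Choose w = a^p b^{p+p!}. Since p ≠ p+p!, w ∈ L; and |w| ≥ p.
The pumping lemma gives a decomposition w = xyz where |xy| ≤ p and |y| ≥ 1.
Because |xy| ≤ p and w begins with p copies of a, we have y = a^k with 1 ≤ k ≤ p.
Since 1 ≤ k ≤ p, k divides p!; set t = 1 + p!/k. Then xy^t z has p + (p!/k)·k = p + p! copies of a. Now the a-count equals the b-count, so i ≠ j fails. So xy^t z = a^{p+p!} b^{p+p!} ∉ L.
This contradicts the pumping lemma, so L is not regular.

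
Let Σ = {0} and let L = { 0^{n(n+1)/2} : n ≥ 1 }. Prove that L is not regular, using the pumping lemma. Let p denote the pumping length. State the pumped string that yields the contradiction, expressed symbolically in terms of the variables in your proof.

Assume L is regular. Let p be the pumping length given by the pumping lemma.
Take w = 0^{p(p+1)/2} ∈ L with |w| = p(p+1)/2 ≥ p.
By the pumping lemma, w = xyz with |xy| ≤ p and |y| ≥ 1.
Then y = 0^k for some k with 1 ≤ k ≤ p.
Pump with i = 2: xy^2z = 0^{p(p+1)/2+k}. Since 1 ≤ k ≤ p, p(p+1)/2 < p(p+1)/2+k ≤ p(p+1)/2+p < (p+1)(p+2)/2, so p(p+1)/2+k is strictly between consecutive triangular numbers. So xy^2z ∉ L.
This is a contradiction; hence L is not regular.

0^{p(p+1)/2+k}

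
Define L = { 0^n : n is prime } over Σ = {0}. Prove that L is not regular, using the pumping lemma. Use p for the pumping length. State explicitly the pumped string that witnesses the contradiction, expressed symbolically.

Toward a contradiction, assume L is regular with pumping length p.
Let q be a prime with q ≥ p+2 (infinitely many primes exist), and take w = 0^q ∈ L with |w| = q ≥ p.
The pumping lemma gives a decomposition w = xyz where |xy| ≤ p and |y| > 0.
Then y = 0^k for some k with 1 ≤ k ≤ p.
Since 1 ≤ k ≤ p, |xz| = q-k. Pump with i = q+1: |xy^{q+1}z| = (q-k)+(q+1)k = q+qk = q(1+k), which is composite (both factors ≥ 2). So xy^{q+1}z = 0^{q(1+k)} ∉ L.
This contradicts the pumping lemma, so L is not regular.

0^{q(1+k)}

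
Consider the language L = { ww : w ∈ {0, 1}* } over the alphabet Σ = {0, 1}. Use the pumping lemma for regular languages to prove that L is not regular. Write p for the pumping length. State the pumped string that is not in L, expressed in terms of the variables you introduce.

0^{p+k} 1^p 0^p 1^p

Assume L is regular. Let p be the pumping length given by the pumping lemma.
Take w = 0^p 1^p 0^p 1^p = uu where u = 0^p1^p; then w ∈ L and |w| = 4p ≥ p.
Write w = xyz as guaranteed by the lemma, with |xy| ≤ p and y is nonempty.
The first p characters of w are 0's, so xy (and hence y) consists only of 0's. Write y = 0^k, 1 ≤ k ≤ p.
Pump with i = 2: xy^2z = 0^{p+k} 1^p 0^p 1^p, of length 4p+k. Suppose this equals vv. The string starts with 0 and ends with 1, so v does too; thus the boundary between the two copies of v is a 1→0 transition. There is exactly one such transition, at position 2p+k, so |v| = 2p+k and |vv| = 4p+2k ≠ 4p+k since k ≥ 1. So xy^2z ∉ L.
This is a contradiction; hence L is not regular.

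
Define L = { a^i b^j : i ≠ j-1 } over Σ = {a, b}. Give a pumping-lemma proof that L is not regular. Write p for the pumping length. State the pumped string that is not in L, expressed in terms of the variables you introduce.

a^{p+p!} b^{p+p!+1}

Assume L is regular. Let p be the pumping length given by the pumping lemma.
Choose w = a^p b^{p+p!+1}. Since p ≠ (p+p!+1)-1 = p+p!, w ∈ L; and |w| ≥ p.
By the pumping lemma, w = xyz with |xy| ≤ p and |y| > 0.
Since the first p symbols of w are all a's and |xy| ≤ p, y lies entirely in the leading a-block: y = a^k for some k with 1 ≤ k ≤ p.
Since 1 ≤ k ≤ p, k divides p!; set t = 1 + p!/k. Then xy^t z has p + (p!/k)·k = p + p! copies of a. Now the a-count is p+p! and (b-count)-1 = (p+p!+1)-1 = p+p!, so i ≠ j-1 fails. So xy^t z = a^{p+p!} b^{p+p!+1} ∉ L.
This contradicts the pumping lemma, so L is not regular.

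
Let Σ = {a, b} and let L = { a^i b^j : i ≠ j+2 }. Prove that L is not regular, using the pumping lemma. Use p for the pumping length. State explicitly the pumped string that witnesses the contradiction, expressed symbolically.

Suppose for contradiction that L is regular, and let p be the pumping length.
Choose w = a^p b^{p+p!-2}. Since p ≠ (p+p!-2)+2 = p+p!, w ∈ L; and |w| ≥ p.
The pumping lemma gives a decomposition w = xyz where |xy| ≤ p and |y| > 0.
The first p characters of w are a's, so xy (and hence y) consists only of a's. Write y = a^k, 1 ≤ k ≤ p.
Since 1 ≤ k ≤ p, k divides p!; set t = 1 + p!/k. Then xy^t z has p + (p!/k)·k = p + p! copies of a. Now the a-count is p+p! and (b-count)+2 = (p+p!-2)+2 = p+p!, so i ≠ j+2 fails. So xy^t z = a^{p+p!} b^{p+p!-2} ∉ L.
This is a contradiction; hence L is not regular.

a^{p+p!} b^{p+p!-2}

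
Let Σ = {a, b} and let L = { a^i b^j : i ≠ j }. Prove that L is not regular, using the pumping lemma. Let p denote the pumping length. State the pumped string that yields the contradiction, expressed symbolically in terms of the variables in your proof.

a^{p+p!} b^{p+p!}

Assume L is regular; let p be its pumping constant.
Choose w = a^p b^{p+p!}. Since p ≠ p+p!, w ∈ L; and |w| ≥ p.
The pumping lemma gives a decomposition w = xyz where |xy| ≤ p and |y| ≥ 1.
Since the first p symbols of w are all a's and |xy| ≤ p, y lies entirely in the leading a-block: y = a^k for some k with 1 ≤ k ≤ p.
Since 1 ≤ k ≤ p, k divides p!; set t = 1 + p!/k. Then xy^t z has p + (p!/k)·k = p + p! copies of a. Now the a-count equals the b-count, so i ≠ j fails. So xy^t z = a^{p+p!} b^{p+p!} ∉ L.
Contradiction. Therefore L is not regular.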